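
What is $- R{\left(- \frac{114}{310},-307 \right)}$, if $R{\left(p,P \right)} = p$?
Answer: $\frac{57}{155} \approx 0.36774$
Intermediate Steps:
$- R{\left(- \frac{114}{310},-307 \right)} = - \frac{-114}{310} = \left(-1\right) \left(- \frac{57}{155}\right) = \frac{57}{155}$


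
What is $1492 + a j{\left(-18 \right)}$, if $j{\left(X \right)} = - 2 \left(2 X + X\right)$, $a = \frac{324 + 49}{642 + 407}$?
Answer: $\frac{1605392}{1049} \approx 1530.4$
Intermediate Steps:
$a = \frac{373}{1049} \approx 0.35558$
$j{\left(X \right)} = - 6 X$ ($j{\left(X \right)} = - 2 \cdot 3 X = - 6 X$)
$1492 + a j{\left(-18 \right)} = 1492 + \frac{373 \left(\left(-6\right) \left(-18\right)\right)}{1049} = 1492 + \frac{373}{1049} \cdot 108 = 1492 + \frac{40284}{1049} = \frac{1605392}{1049}$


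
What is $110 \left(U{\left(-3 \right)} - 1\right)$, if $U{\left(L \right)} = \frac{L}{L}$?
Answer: $0$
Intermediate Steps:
$U{\left(L \right)} = 1$
$110 \left(U{\left(-3 \right)} - 1\right) = 110 \left(1 - 1\right) = 110 \cdot 0 = 0$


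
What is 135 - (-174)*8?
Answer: 1527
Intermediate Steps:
135 - (-174)*8 = 135 - 58*(-24) = 135 + 1392 = 1527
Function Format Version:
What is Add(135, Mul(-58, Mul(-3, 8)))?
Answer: 1527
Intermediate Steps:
Add(135, Mul(-58, Mul(-3, 8))) = Add(135, Mul(-58, -24)) = Add(135, 1392) = 1527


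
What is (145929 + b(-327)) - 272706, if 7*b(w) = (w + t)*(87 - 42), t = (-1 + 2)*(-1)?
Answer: -902199/7 ≈ -1.2889e+5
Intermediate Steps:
t = -1 (t = 1*(-1) = -1)
b(w) = -45/7 + 45*w/7 (b(w) = ((w - 1)*(87 - 42))/7 = ((-1 + w)*45)/7 = (-45 + 45*w)/7 = -45/7 + 45*w/7)
(145929 + b(-327)) - 272706 = (145929 + (-45/7 + (45/7)*(-327))) - 272706 = (145929 + (-45/7 - 14715/7)) - 272706 = (145929 - 14760/7) - 272706 = 1006743/7 - 272706 = -902199/7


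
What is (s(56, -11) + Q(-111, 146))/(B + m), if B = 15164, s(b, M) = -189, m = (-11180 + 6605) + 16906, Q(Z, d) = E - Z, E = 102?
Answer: 8/9165 ≈ 0.00087289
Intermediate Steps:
Q(Z, d) = 102 - Z
m = 12331 (m = -4575 + 16906 = 12331)
(s(56, -11) + Q(-111, 146))/(B + m) = (-189 + (102 - 1*(-111)))/(15164 + 12331) = (-189 + (102 + 111))/27495 = (-189 + 213)*(1/27495) = 24*(1/27495) = 8/9165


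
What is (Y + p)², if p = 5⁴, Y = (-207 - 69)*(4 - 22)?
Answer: 31281649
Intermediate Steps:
Y = 4968 (Y = -276*(-18) = 4968)
p = 625
(Y + p)² = (4968 + 625)² = 5593² = 31281649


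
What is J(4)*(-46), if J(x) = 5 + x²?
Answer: -966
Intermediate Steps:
J(4)*(-46) = (5 + 4²)*(-46) = (5 + 16)*(-46) = 21*(-46) = -966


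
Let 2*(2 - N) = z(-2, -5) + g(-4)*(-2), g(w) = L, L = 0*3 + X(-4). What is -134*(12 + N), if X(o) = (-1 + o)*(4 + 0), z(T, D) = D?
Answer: 469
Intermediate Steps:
X(o) = -4 + 4*o (X(o) = (-1 + o)*4 = -4 + 4*o)
L = -20 (L = 0*3 + (-4 + 4*(-4)) = 0 + (-4 - 16) = 0 - 20 = -20)
g(w) = -20
N = -31/2 (N = 2 - (-5 - 20*(-2))/2 = 2 - (-5 + 40)/2 = 2 - ½*35 = 2 - 35/2 = -31/2 ≈ -15.500)
-134*(12 + N) = -134*(12 - 31/2) = -134*(-7/2) = 469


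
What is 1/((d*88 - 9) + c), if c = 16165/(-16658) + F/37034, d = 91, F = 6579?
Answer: 154228093/1233548250500 ≈ 0.00012503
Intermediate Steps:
c = -122265407/154228093 (c = 16165/(-16658) + 6579/37034 = 16165*(-1/16658) + 6579*(1/37034) = -16165/16658 + 6579/37034 = -122265407/154228093 ≈ -0.79276)
1/((d*88 - 9) + c) = 1/((91*88 - 9) - 122265407/154228093) = 1/((8008 - 9) - 122265407/154228093) = 1/(7999 - 122265407/154228093) = 1/(1233548250500/154228093) = 154228093/1233548250500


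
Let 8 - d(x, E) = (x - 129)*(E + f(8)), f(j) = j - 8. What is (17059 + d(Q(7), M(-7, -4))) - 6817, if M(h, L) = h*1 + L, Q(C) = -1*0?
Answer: 8831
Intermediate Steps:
f(j) = -8 + j
Q(C) = 0
M(h, L) = L + h (M(h, L) = h + L = L + h)
d(x, E) = 8 - E*(-129 + x) (d(x, E) = 8 - (x - 129)*(E + (-8 + 8)) = 8 - (-129 + x)*(E + 0) = 8 - (-129 + x)*E = 8 - E*(-129 + x))
(17059 + d(Q(7), M(-7, -4))) - 6817 = (17059 + (8 + 129*(-4 - 7) - 1*(-4 - 7)*0)) - 6817 = (17059 + (8 + 129*(-11) - 1*(-11)*0)) - 6817 = (17059 + (8 - 1419 + 0)) - 6817 = (17059 - 1411) - 6817 = 15648 - 6817 = 8831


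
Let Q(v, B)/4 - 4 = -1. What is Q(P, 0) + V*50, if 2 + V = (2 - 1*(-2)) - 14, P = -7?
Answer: -588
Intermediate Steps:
Q(v, B) = 12 (Q(v, B) = 16 + 4*(-1) = 16 - 4 = 12)
V = -12 (V = -2 + ((2 - 1*(-2)) - 14) = -2 + ((2 + 2) - 14) = -2 + (4 - 14) = -2 - 10 = -12)
Q(P, 0) + V*50 = 12 - 12*50 = 12 - 600 = -588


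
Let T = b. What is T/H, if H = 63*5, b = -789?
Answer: -263/105 ≈ -2.5048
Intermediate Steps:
T = -789
H = 315
T/H = -789/315 = -789*1/315 = -263/105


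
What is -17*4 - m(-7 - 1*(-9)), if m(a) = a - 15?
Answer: -55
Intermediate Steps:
m(a) = -15 + a
-17*4 - m(-7 - 1*(-9)) = -17*4 - (-15 + (-7 - 1*(-9))) = -68 - (-15 + (-7 + 9)) = -68 - (-15 + 2) = -68 - 1*(-13) = -68 + 13 = -55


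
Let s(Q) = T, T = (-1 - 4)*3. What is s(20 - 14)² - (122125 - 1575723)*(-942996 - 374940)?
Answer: -1915749133503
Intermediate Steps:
T = -15 (T = -5*3 = -15)
s(Q) = -15
s(20 - 14)² - (122125 - 1575723)*(-942996 - 374940) = (-15)² - (122125 - 1575723)*(-942996 - 374940) = 225 - (-1453598)*(-1317936) = 225 - 1*1915749133728 = 225 - 1915749133728 = -1915749133503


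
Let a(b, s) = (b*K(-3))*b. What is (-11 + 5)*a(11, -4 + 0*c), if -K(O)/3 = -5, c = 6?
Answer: -10890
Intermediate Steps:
K(O) = 15 (K(O) = -3*(-5) = 15)
a(b, s) = 15*b**2 (a(b, s) = (b*15)*b = (15*b)*b = 15*b**2)
(-11 + 5)*a(11, -4 + 0*c) = (-11 + 5)*(15*11**2) = -90*121 = -6*1815 = -10890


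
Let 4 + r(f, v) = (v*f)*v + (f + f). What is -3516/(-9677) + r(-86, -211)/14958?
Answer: -18500233243/72374283 ≈ -255.62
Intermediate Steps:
r(f, v) = -4 + 2*f + f*v**2 (r(f, v) = -4 + ((v*f)*v + (f + f)) = -4 + ((f*v)*v + 2*f) = -4 + (f*v**2 + 2*f) = -4 + (2*f + f*v**2) = -4 + 2*f + f*v**2)
-3516/(-9677) + r(-86, -211)/14958 = -3516/(-9677) + (-4 + 2*(-86) - 86*(-211)**2)/14958 = -3516*(-1/9677) + (-4 - 172 - 86*44521)*(1/14958) = 3516/9677 + (-4 - 172 - 3828806)*(1/14958) = 3516/9677 - 3828982*1/14958 = 3516/9677 - 1914491/7479 = -18500233243/72374283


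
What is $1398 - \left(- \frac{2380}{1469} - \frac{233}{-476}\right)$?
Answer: $\frac{978333715}{699244} \approx 1399.1$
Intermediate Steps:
$1398 - \left(- \frac{2380}{1469} - \frac{233}{-476}\right) = 1398 - \left(\left(-2380\right) \frac{1}{1469} - - \frac{233}{476}\right) = 1398 - \left(- \frac{2380}{1469} + \frac{233}{476}\right) = 1398 - - \frac{790603}{699244} = 1398 + \frac{790603}{699244} = \frac{978333715}{699244}$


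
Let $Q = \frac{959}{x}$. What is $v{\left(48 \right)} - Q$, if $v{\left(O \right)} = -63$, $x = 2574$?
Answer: $- \frac{163121}{2574} \approx -63.373$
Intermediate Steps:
$Q = \frac{959}{2574} \approx 0.37257$
$v{\left(48 \right)} - Q = -63 - \frac{959}{2574} = - \frac{163121}{2574}$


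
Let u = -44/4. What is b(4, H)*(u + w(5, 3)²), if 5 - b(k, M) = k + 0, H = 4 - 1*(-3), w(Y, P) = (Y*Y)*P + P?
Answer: 6073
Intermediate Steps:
w(Y, P) = P + P*Y² (w(Y, P) = Y²*P + P = P*Y² + P = P + P*Y²)
H = 7 (H = 4 + 3 = 7)
b(k, M) = 5 - k (b(k, M) = 5 - (k + 0) = 5 - k)
u = -11 (u = -44*¼ = -11)
b(4, H)*(u + w(5, 3)²) = (5 - 1*4)*(-11 + (3*(1 + 5²))²) = (5 - 4)*(-11 + (3*(1 + 25))²) = 1*(-11 + (3*26)²) = 1*(-11 + 78²) = 1*(-11 + 6084) = 1*6073 = 6073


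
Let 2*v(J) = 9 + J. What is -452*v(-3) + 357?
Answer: -999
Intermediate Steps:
v(J) = 9/2 + J/2 (v(J) = (9 + J)/2 = 9/2 + J/2)
-452*v(-3) + 357 = -452*(9/2 + (1/2)*(-3)) + 357 = -452*(9/2 - 3/2) + 357 = -452*3 + 357 = -1356 + 357 = -999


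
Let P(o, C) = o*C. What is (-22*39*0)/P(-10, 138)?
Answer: 0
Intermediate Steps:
P(o, C) = C*o
(-22*39*0)/P(-10, 138) = (-22*39*0)/((138*(-10))) = -858*0/(-1380) = 0*(-1/1380) = 0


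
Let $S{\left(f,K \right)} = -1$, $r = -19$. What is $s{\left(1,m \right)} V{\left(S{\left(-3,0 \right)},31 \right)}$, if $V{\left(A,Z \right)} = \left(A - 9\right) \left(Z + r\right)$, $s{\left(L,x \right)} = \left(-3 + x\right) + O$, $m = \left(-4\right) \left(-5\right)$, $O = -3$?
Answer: $-1680$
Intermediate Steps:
$m = 20$
$s{\left(L,x \right)} = -6 + x$ ($s{\left(L,x \right)} = \left(-3 + x\right) - 3 = -6 + x$)
$V{\left(A,Z \right)} = \left(-19 + Z\right) \left(-9 + A\right)$ ($V{\left(A,Z \right)} = \left(A - 9\right) \left(Z - 19\right) = \left(-9 + A\right) \left(-19 + Z\right) = \left(-19 + Z\right) \left(-9 + A\right)$)
$s{\left(1,m \right)} V{\left(S{\left(-3,0 \right)},31 \right)} = \left(-6 + 20\right) \left(171 - -19 - 279 - 31\right) = 14 \left(171 + 19 - 279 - 31\right) = 14 \left(-120\right) = -1680$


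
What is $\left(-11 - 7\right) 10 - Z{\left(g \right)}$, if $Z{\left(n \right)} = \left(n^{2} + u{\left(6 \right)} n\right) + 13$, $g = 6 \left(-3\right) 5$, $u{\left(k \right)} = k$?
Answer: $-7753$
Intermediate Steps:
$g = -90$ ($g = \left(-18\right) 5 = -90$)
$Z{\left(n \right)} = 13 + n^{2} + 6 n$ ($Z{\left(n \right)} = \left(n^{2} + 6 n\right) + 13 = 13 + n^{2} + 6 n$)
$\left(-11 - 7\right) 10 - Z{\left(g \right)} = \left(-11 - 7\right) 10 - \left(13 + \left(-90\right)^{2} + 6 \left(-90\right)\right) = \left(-18\right) 10 - \left(13 + 8100 - 540\right) = -180 - 7573 = -7753$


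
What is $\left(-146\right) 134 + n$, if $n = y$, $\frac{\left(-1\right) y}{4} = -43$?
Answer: $-19392$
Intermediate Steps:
$y = 172$ ($y = \left(-4\right) \left(-43\right) = 172$)
$n = 172$
$\left(-146\right) 134 + n = \left(-146\right) 134 + 172 = -19564 + 172 = -19392$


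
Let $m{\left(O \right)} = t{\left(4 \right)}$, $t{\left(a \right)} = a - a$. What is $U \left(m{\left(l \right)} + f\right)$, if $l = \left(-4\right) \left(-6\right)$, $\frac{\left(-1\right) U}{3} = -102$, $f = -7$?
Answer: $-2142$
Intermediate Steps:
$U = 306$ ($U = \left(-3\right) \left(-102\right) = 306$)
$l = 24$
$t{\left(a \right)} = 0$
$m{\left(O \right)} = 0$
$U \left(m{\left(l \right)} + f\right) = 306 \left(0 - 7\right) = 306 \left(-7\right) = -2142$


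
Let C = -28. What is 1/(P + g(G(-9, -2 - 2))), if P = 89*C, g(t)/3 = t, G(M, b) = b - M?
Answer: -1/2477 ≈ -0.00040371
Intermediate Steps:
g(t) = 3*t
P = -2492 (P = 89*(-28) = -2492)
1/(P + g(G(-9, -2 - 2))) = 1/(-2492 + 3*((-2 - 2) - 1*(-9))) = 1/(-2492 + 3*(-4 + 9)) = 1/(-2492 + 3*5) = 1/(-2492 + 15) = 1/(-2477) = -1/2477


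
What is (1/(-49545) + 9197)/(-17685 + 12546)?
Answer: -455665364/254611755 ≈ -1.7896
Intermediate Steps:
(1/(-49545) + 9197)/(-17685 + 12546) = (-1/49545 + 9197)/(-5139) = (455665364/49545)*(-1/5139) = -455665364/254611755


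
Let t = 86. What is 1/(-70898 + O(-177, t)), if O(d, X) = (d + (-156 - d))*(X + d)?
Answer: -1/56702 ≈ -1.7636e-5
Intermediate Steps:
O(d, X) = -156*X - 156*d (O(d, X) = -156*(X + d) = -156*X - 156*d)
1/(-70898 + O(-177, t)) = 1/(-70898 + (-156*86 - 156*(-177))) = 1/(-70898 + (-13416 + 27612)) = 1/(-70898 + 14196) = 1/(-56702) = -1/56702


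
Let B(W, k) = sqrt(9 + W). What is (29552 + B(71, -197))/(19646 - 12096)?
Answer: 14776/3775 + 2*sqrt(5)/3775 ≈ 3.9154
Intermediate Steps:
(29552 + B(71, -197))/(19646 - 12096) = (29552 + sqrt(9 + 71))/(19646 - 12096) = (29552 + sqrt(80))/7550 = (29552 + 4*sqrt(5))*(1/7550) = 14776/3775 + 2*sqrt(5)/3775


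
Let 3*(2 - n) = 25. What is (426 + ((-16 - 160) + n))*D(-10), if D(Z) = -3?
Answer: -731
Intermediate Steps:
n = -19/3 (n = 2 - ⅓*25 = 2 - 25/3 = -19/3 ≈ -6.3333)
(426 + ((-16 - 160) + n))*D(-10) = (426 + ((-16 - 160) - 19/3))*(-3) = (426 + (-176 - 19/3))*(-3) = (426 - 547/3)*(-3) = (731/3)*(-3) = -731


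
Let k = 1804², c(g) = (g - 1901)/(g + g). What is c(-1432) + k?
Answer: 9320650757/2864 ≈ 3.2544e+6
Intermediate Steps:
c(g) = (-1901 + g)/(2*g) (c(g) = (-1901 + g)/((2*g)) = (-1901 + g)*(1/(2*g)) = (-1901 + g)/(2*g))
k = 3254416
c(-1432) + k = (½)*(-1901 - 1432)/(-1432) + 3254416 = (½)*(-1/1432)*(-3333) + 3254416 = 3333/2864 + 3254416 = 9320650757/2864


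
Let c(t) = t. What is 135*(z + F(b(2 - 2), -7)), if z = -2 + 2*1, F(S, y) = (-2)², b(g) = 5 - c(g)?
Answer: 540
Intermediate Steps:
b(g) = 5 - g
F(S, y) = 4
z = 0 (z = -2 + 2 = 0)
135*(z + F(b(2 - 2), -7)) = 135*(0 + 4) = 135*4 = 540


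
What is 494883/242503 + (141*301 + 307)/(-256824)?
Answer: 29182828337/15570147618 ≈ 1.8743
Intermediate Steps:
494883/242503 + (141*301 + 307)/(-256824) = 494883*(1/242503) + (42441 + 307)*(-1/256824) = 494883/242503 + 42748*(-1/256824) = 494883/242503 - 10687/64206 = 29182828337/15570147618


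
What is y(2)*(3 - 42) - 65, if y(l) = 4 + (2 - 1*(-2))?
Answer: -377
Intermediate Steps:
y(l) = 8 (y(l) = 4 + (2 + 2) = 4 + 4 = 8)
y(2)*(3 - 42) - 65 = 8*(3 - 42) - 65 = 8*(-39) - 65 = -312 - 65 = -377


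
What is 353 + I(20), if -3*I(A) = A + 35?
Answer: 1004/3 ≈ 334.67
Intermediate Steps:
I(A) = -35/3 - A/3 (I(A) = -(A + 35)/3 = -(35 + A)/3 = -35/3 - A/3)
353 + I(20) = 353 + (-35/3 - ⅓*20) = 353 + (-35/3 - 20/3) = 353 - 55/3 = 1004/3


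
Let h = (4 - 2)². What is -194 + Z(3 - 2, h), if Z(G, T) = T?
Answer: -190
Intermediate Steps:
h = 4 (h = 2² = 4)
-194 + Z(3 - 2, h) = -194 + 4 = -190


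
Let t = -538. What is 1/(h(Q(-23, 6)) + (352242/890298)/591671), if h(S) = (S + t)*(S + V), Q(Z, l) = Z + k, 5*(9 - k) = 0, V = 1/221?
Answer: 2155828430717/16654857420385655 ≈ 0.00012944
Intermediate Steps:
V = 1/221 ≈ 0.0045249
k = 9 (k = 9 - ⅕*0 = 9 + 0 = 9)
Q(Z, l) = 9 + Z (Q(Z, l) = Z + 9 = 9 + Z)
h(S) = (-538 + S)*(1/221 + S) (h(S) = (S - 538)*(S + 1/221) = (-538 + S)*(1/221 + S))
1/(h(Q(-23, 6)) + (352242/890298)/591671) = 1/((-538/221 + (9 - 23)² - 118897*(9 - 23)/221) + (352242/890298)/591671) = 1/((-538/221 + (-14)² - 118897/221*(-14)) + (352242*(1/890298))*(1/591671)) = 1/((-538/221 + 196 + 1664558/221) + (6523/16487)*(1/591671)) = 1/(1707336/221 + 6523/9754879777) = 1/(16654857420385655/2155828430717) = 2155828430717/16654857420385655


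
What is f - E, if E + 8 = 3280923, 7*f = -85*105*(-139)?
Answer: -3103690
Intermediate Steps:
f = 177225 (f = (-85*105*(-139))/7 = (-8925*(-139))/7 = (⅐)*1240575 = 177225)
E = 3280915 (E = -8 + 3280923 = 3280915)
f - E = 177225 - 1*3280915 = 177225 - 3280915 = -3103690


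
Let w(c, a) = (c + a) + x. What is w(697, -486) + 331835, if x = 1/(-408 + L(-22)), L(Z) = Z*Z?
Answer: 25235497/76 ≈ 3.3205e+5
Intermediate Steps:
L(Z) = Z²
x = 1/76 (x = 1/(-408 + (-22)²) = 1/(-408 + 484) = 1/76 ≈ 0.013158)
w(c, a) = 1/76 + a + c (w(c, a) = (c + a) + 1/76 = (a + c) + 1/76 = 1/76 + a + c)
w(697, -486) + 331835 = (1/76 - 486 + 697) + 331835 = 16037/76 + 331835 = 25235497/76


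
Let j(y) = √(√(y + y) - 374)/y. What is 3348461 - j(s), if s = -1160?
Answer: 3348461 + √(-374 + 4*I*√145)/1160 ≈ 3.3485e+6 + 0.016706*I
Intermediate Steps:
j(y) = √(-374 + √2*√y)/y (j(y) = √(√(2*y) - 374)/y = √(√2*√y - 374)/y = √(-374 + √2*√y)/y)
3348461 - j(s) = 3348461 - √(-374 + √2*√(-1160))/(-1160) = 3348461 - (-1)*√(-374 + √2*(2*I*√290))/1160 = 3348461 - (-1)*√(-374 + 4*I*√145)/1160 = 3348461 + √(-374 + 4*I*√145)/1160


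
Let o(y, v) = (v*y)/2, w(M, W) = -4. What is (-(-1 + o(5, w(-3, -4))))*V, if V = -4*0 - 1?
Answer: -11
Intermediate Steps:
o(y, v) = v*y/2 (o(y, v) = (v*y)*(½) = v*y/2)
V = -1 (V = 0 - 1 = -1)
(-(-1 + o(5, w(-3, -4))))*V = -(-1 + (½)*(-4)*5)*(-1) = -(-1 - 10)*(-1) = -1*(-11)*(-1) = 11*(-1) = -11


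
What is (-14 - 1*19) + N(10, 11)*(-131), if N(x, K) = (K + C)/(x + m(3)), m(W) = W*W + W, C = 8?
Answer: -3215/22 ≈ -146.14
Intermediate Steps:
m(W) = W + W² (m(W) = W² + W = W + W²)
N(x, K) = (8 + K)/(12 + x) (N(x, K) = (K + 8)/(x + 3*(1 + 3)) = (8 + K)/(x + 3*4) = (8 + K)/(x + 12) = (8 + K)/(12 + x))
(-14 - 1*19) + N(10, 11)*(-131) = (-14 - 1*19) + ((8 + 11)/(12 + 10))*(-131) = (-14 - 19) + (19/22)*(-131) = -33 + ((1/22)*19)*(-131) = -33 + (19/22)*(-131) = -33 - 2489/22 = -3215/22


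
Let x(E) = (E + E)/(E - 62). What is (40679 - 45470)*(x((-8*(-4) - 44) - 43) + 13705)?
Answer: -2560941215/39 ≈ -6.5665e+7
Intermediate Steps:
x(E) = 2*E/(-62 + E) (x(E) = (2*E)/(-62 + E) = 2*E/(-62 + E))
(40679 - 45470)*(x((-8*(-4) - 44) - 43) + 13705) = (40679 - 45470)*(2*((-8*(-4) - 44) - 43)/(-62 + ((-8*(-4) - 44) - 43)) + 13705) = -4791*(2*((32 - 44) - 43)/(-62 + ((32 - 44) - 43)) + 13705) = -4791*(2*(-12 - 43)/(-62 + (-12 - 43)) + 13705) = -4791*(2*(-55)/(-62 - 55) + 13705) = -4791*(2*(-55)/(-117) + 13705) = -4791*(2*(-55)*(-1/117) + 13705) = -4791*(110/117 + 13705) = -4791*1603595/117 = -2560941215/39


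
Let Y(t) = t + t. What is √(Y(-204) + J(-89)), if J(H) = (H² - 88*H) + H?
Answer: 2*√3814 ≈ 123.52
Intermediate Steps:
J(H) = H² - 87*H
Y(t) = 2*t
√(Y(-204) + J(-89)) = √(2*(-204) - 89*(-87 - 89)) = √(-408 - 89*(-176)) = √(-408 + 15664) = √15256 = 2*√3814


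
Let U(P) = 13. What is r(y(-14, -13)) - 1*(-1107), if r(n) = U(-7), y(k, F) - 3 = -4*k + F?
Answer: 1120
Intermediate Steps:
y(k, F) = 3 + F - 4*k (y(k, F) = 3 + (-4*k + F) = 3 + (F - 4*k) = 3 + F - 4*k)
r(n) = 13
r(y(-14, -13)) - 1*(-1107) = 13 - 1*(-1107) = 13 + 1107 = 1120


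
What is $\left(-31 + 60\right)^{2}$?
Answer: $841$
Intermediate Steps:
$\left(-31 + 60\right)^{2} = 29^{2} = 841$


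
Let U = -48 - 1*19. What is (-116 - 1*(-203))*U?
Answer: -5829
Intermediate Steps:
U = -67 (U = -48 - 19 = -67)
(-116 - 1*(-203))*U = (-116 - 1*(-203))*(-67) = (-116 + 203)*(-67) = 87*(-67) = -5829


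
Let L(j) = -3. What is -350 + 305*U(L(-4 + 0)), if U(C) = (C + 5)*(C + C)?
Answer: -4010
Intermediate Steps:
U(C) = 2*C*(5 + C) (U(C) = (5 + C)*(2*C) = 2*C*(5 + C))
-350 + 305*U(L(-4 + 0)) = -350 + 305*(2*(-3)*(5 - 3)) = -350 + 305*(2*(-3)*2) = -350 + 305*(-12) = -350 - 3660 = -4010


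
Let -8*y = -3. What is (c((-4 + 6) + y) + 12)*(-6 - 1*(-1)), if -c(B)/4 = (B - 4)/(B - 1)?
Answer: -920/11 ≈ -83.636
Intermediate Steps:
y = 3/8 (y = -⅛*(-3) = 3/8 ≈ 0.37500)
c(B) = -4*(-4 + B)/(-1 + B) (c(B) = -4*(B - 4)/(B - 1) = -4*(-4 + B)/(-1 + B))
(c((-4 + 6) + y) + 12)*(-6 - 1*(-1)) = (4*(4 - ((-4 + 6) + 3/8))/(-1 + ((-4 + 6) + 3/8)) + 12)*(-6 - 1*(-1)) = (4*(4 - (2 + 3/8))/(-1 + (2 + 3/8)) + 12)*(-6 + 1) = (4*(4 - 1*19/8)/(-1 + 19/8) + 12)*(-5) = (4*(4 - 19/8)/(11/8) + 12)*(-5) = (4*(8/11)*(13/8) + 12)*(-5) = (52/11 + 12)*(-5) = (184/11)*(-5) = -920/11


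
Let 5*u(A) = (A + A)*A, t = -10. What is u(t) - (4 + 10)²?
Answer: -156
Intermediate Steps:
u(A) = 2*A²/5 (u(A) = ((A + A)*A)/5 = ((2*A)*A)/5 = (2*A²)/5 = 2*A²/5)
u(t) - (4 + 10)² = (⅖)*(-10)² - (4 + 10)² = (⅖)*100 - 1*14² = 40 - 1*196 = 40 - 196 = -156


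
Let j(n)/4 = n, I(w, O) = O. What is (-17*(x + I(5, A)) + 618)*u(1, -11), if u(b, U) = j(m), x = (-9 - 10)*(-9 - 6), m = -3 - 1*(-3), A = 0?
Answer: 0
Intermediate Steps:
m = 0 (m = -3 + 3 = 0)
x = 285 (x = -19*(-15) = 285)
j(n) = 4*n
u(b, U) = 0 (u(b, U) = 4*0 = 0)
(-17*(x + I(5, A)) + 618)*u(1, -11) = (-17*(285 + 0) + 618)*0 = (-17*285 + 618)*0 = (-4845 + 618)*0 = -4227*0 = 0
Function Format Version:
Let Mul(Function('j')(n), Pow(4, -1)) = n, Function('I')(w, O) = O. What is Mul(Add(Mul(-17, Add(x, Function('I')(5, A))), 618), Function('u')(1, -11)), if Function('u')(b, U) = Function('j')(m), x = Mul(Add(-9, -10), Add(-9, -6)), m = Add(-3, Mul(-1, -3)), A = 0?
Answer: 0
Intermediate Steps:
m = 0 (m = Add(-3, 3) = 0)
x = 285 (x = Mul(-19, -15) = 285)
Function('j')(n) = Mul(4, n)
Function('u')(b, U) = 0 (Function('u')(b, U) = Mul(4, 0) = 0)
Mul(Add(Mul(-17, Add(x, Function('I')(5, A))), 618), Function('u')(1, -11)) = Mul(Add(Mul(-17, Add(285, 0)), 618), 0) = Mul(Add(Mul(-17, 285), 618), 0) = Mul(Add(-4845, 618), 0) = Mul(-4227, 0) = 0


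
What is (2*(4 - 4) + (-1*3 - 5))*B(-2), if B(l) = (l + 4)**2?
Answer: -32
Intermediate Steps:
B(l) = (4 + l)**2
(2*(4 - 4) + (-1*3 - 5))*B(-2) = (2*(4 - 4) + (-1*3 - 5))*(4 - 2)**2 = (2*0 + (-3 - 5))*2**2 = (0 - 8)*4 = -8*4 = -32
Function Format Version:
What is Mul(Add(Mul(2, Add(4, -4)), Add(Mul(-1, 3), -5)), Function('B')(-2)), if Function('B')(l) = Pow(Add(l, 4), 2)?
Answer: -32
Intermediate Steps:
Function('B')(l) = Pow(Add(4, l), 2)
Mul(Add(Mul(2, Add(4, -4)), Add(Mul(-1, 3), -5)), Function('B')(-2)) = Mul(Add(Mul(2, Add(4, -4)), Add(Mul(-1, 3), -5)), Pow(Add(4, -2), 2)) = Mul(Add(Mul(2, 0), Add(-3, -5)), Pow(2, 2)) = Mul(Add(0, -8), 4) = Mul(-8, 4) = -32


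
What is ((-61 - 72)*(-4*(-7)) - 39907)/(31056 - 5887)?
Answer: -43631/25169 ≈ -1.7335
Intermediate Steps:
((-61 - 72)*(-4*(-7)) - 39907)/(31056 - 5887) = (-133*28 - 39907)/25169 = (-3724 - 39907)*(1/25169) = -43631*1/25169 = -43631/25169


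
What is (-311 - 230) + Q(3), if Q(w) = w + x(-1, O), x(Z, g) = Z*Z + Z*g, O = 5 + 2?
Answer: -544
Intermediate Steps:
O = 7
x(Z, g) = Z² + Z*g
Q(w) = -6 + w (Q(w) = w - (-1 + 7) = w - 1*6 = w - 6 = -6 + w)
(-311 - 230) + Q(3) = (-311 - 230) + (-6 + 3) = -541 - 3 = -544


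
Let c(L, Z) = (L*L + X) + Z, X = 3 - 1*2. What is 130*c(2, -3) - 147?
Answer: 113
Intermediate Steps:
X = 1 (X = 3 - 2 = 1)
c(L, Z) = 1 + Z + L² (c(L, Z) = (L*L + 1) + Z = (L² + 1) + Z = (1 + L²) + Z = 1 + Z + L²)
130*c(2, -3) - 147 = 130*(1 - 3 + 2²) - 147 = 130*(1 - 3 + 4) - 147 = 130*2 - 147 = 260 - 147 = 113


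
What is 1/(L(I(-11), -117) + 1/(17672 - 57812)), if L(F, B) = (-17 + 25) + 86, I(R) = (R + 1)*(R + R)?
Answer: 40140/3773159 ≈ 0.010638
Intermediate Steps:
I(R) = 2*R*(1 + R) (I(R) = (1 + R)*(2*R) = 2*R*(1 + R))
L(F, B) = 94 (L(F, B) = 8 + 86 = 94)
1/(L(I(-11), -117) + 1/(17672 - 57812)) = 1/(94 + 1/(17672 - 57812)) = 1/(94 + 1/(-40140)) = 1/(94 - 1/40140) = 1/(3773159/40140) = 40140/3773159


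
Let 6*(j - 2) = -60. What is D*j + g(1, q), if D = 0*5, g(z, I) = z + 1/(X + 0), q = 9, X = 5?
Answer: 6/5 ≈ 1.2000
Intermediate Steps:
g(z, I) = ⅕ + z (g(z, I) = z + 1/(5 + 0) = z + 1/5 = z + ⅕ = ⅕ + z)
D = 0
j = -8 (j = 2 + (⅙)*(-60) = 2 - 10 = -8)
D*j + g(1, q) = 0*(-8) + (⅕ + 1) = 0 + 6/5 = 6/5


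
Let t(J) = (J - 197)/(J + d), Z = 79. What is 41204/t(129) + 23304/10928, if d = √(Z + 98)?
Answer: -1815130893/23222 - 10301*√177/17 ≈ -86226.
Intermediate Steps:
d = √177 (d = √(79 + 98) = √177 ≈ 13.304)
t(J) = (-197 + J)/(J + √177) (t(J) = (J - 197)/(J + √177) = (-197 + J)/(J + √177))
41204/t(129) + 23304/10928 = 41204/(((-197 + 129)/(129 + √177))) + 23304/10928 = 41204/((-68/(129 + √177))) + 23304*(1/10928) = 41204/((-68/(129 + √177))) + 2913/1366 = 41204*(-129/68 - √177/68) + 2913/1366 = (-1328829/17 - 10301*√177/17) + 2913/1366 = -1815130893/23222 - 10301*√177/17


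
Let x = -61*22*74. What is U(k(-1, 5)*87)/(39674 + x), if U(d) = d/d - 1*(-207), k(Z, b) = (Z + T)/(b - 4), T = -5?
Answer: -104/29817 ≈ -0.0034879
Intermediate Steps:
k(Z, b) = (-5 + Z)/(-4 + b) (k(Z, b) = (Z - 5)/(b - 4) = (-5 + Z)/(-4 + b))
U(d) = 208 (U(d) = 1 + 207 = 208)
x = -99308 (x = -1342*74 = -99308)
U(k(-1, 5)*87)/(39674 + x) = 208/(39674 - 99308) = 208/(-59634) = 208*(-1/59634) = -104/29817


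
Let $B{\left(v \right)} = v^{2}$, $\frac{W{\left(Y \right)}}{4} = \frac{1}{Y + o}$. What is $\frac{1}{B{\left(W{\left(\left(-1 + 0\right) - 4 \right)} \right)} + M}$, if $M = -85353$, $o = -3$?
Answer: $- \frac{4}{341411} \approx -1.1716 \cdot 10^{-5}$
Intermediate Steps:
$W{\left(Y \right)} = \frac{4}{-3 + Y}$ ($W{\left(Y \right)} = \frac{4}{Y - 3} = \frac{4}{-3 + Y}$)
$\frac{1}{B{\left(W{\left(\left(-1 + 0\right) - 4 \right)} \right)} + M} = \frac{1}{\left(\frac{4}{-3 + \left(\left(-1 + 0\right) - 4\right)}\right)^{2} - 85353} = \frac{1}{\left(\frac{4}{-3 - 5}\right)^{2} - 85353} = \frac{1}{\left(\frac{4}{-8}\right)^{2} - 85353} = \frac{1}{\left(4 \left(- \frac{1}{8}\right)\right)^{2} - 85353} = \frac{1}{\left(- \frac{1}{2}\right)^{2} - 85353} = \frac{1}{\frac{1}{4} - 85353} = \frac{1}{- \frac{341411}{4}} = - \frac{4}{341411}$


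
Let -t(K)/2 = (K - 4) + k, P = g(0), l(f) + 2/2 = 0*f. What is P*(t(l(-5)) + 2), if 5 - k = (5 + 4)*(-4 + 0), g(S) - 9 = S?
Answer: -630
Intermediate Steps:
g(S) = 9 + S
k = 41 (k = 5 - (5 + 4)*(-4 + 0) = 5 - 9*(-4) = 5 - 1*(-36) = 5 + 36 = 41)
l(f) = -1 (l(f) = -1 + 0*f = -1 + 0 = -1)
P = 9 (P = 9 + 0 = 9)
t(K) = -74 - 2*K (t(K) = -2*((K - 4) + 41) = -2*((-4 + K) + 41) = -2*(37 + K) = -74 - 2*K)
P*(t(l(-5)) + 2) = 9*((-74 - 2*(-1)) + 2) = 9*((-74 + 2) + 2) = 9*(-72 + 2) = 9*(-70) = -630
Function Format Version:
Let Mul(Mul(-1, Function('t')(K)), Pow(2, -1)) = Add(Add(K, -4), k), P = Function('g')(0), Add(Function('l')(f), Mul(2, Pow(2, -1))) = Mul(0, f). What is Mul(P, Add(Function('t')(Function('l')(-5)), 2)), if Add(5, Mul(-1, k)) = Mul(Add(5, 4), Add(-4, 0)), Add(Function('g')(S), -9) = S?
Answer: -630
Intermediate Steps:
Function('g')(S) = Add(9, S)
k = 41 (k = Add(5, Mul(-1, Mul(Add(5, 4), Add(-4, 0)))) = Add(5, Mul(-1, Mul(9, -4))) = Add(5, Mul(-1, -36)) = Add(5, 36) = 41)
Function('l')(f) = -1 (Function('l')(f) = Add(-1, Mul(0, f)) = Add(-1, 0) = -1)
P = 9 (P = Add(9, 0) = 9)
Function('t')(K) = Add(-74, Mul(-2, K)) (Function('t')(K) = Mul(-2, Add(Add(K, -4), 41)) = Mul(-2, Add(Add(-4, K), 41)) = Mul(-2, Add(37, K)) = Add(-74, Mul(-2, K)))
Mul(P, Add(Function('t')(Function('l')(-5)), 2)) = Mul(9, Add(Add(-74, Mul(-2, -1)), 2)) = Mul(9, Add(Add(-74, 2), 2)) = Mul(9, Add(-72, 2)) = Mul(9, -70) = -630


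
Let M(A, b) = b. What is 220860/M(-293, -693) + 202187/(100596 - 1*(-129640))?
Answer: -5634423041/17728172 ≈ -317.82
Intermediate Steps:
220860/M(-293, -693) + 202187/(100596 - 1*(-129640)) = 220860/(-693) + 202187/(100596 - 1*(-129640)) = 220860*(-1/693) + 202187/(100596 + 129640) = -24540/77 + 202187/230236 = -5634423041/17728172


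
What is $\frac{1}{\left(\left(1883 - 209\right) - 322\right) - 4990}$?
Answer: $- \frac{1}{3638} \approx -0.00027488$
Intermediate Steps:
$\frac{1}{\left(\left(1883 - 209\right) - 322\right) - 4990} = \frac{1}{\left(1674 - 322\right) - 4990} = \frac{1}{1352 - 4990} = \frac{1}{-3638} = - \frac{1}{3638}$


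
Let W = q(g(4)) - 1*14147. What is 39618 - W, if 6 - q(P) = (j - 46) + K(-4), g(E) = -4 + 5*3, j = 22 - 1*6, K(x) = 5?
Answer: 53734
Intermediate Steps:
j = 16 (j = 22 - 6 = 16)
g(E) = 11 (g(E) = -4 + 15 = 11)
q(P) = 31 (q(P) = 6 - ((16 - 46) + 5) = 6 - (-30 + 5) = 6 - 1*(-25) = 6 + 25 = 31)
W = -14116 (W = 31 - 1*14147 = 31 - 14147 = -14116)
39618 - W = 39618 - 1*(-14116) = 39618 + 14116 = 53734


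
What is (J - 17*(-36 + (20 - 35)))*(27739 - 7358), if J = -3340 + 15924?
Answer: 274144831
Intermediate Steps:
J = 12584
(J - 17*(-36 + (20 - 35)))*(27739 - 7358) = (12584 - 17*(-36 + (20 - 35)))*(27739 - 7358) = (12584 - 17*(-36 - 15))*20381 = (12584 - 17*(-51))*20381 = (12584 + 867)*20381 = 13451*20381 = 274144831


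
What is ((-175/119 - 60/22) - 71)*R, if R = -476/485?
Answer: 393736/5335 ≈ 73.802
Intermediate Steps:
R = -476/485 (R = -476*1/485 = -476/485 ≈ -0.98144)
((-175/119 - 60/22) - 71)*R = ((-175/119 - 60/22) - 71)*(-476/485) = ((-175*1/119 - 60*1/22) - 71)*(-476/485) = ((-25/17 - 30/11) - 71)*(-476/485) = (-785/187 - 71)*(-476/485) = -14062/187*(-476/485) = 393736/5335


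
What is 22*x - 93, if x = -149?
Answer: -3371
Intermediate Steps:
22*x - 93 = 22*(-149) - 93 = -3278 - 93 = -3371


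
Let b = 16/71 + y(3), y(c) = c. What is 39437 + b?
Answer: 2800256/71 ≈ 39440.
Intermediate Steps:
b = 229/71 (b = 16/71 + 3 = 229/71 ≈ 3.2254)
39437 + b = 39437 + 229/71 = 2800256/71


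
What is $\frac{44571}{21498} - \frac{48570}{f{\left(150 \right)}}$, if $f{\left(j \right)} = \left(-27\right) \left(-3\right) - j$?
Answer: $\frac{116359251}{164818} \approx 705.99$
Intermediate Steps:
$f{\left(j \right)} = 81 - j$
$\frac{44571}{21498} - \frac{48570}{f{\left(150 \right)}} = \frac{44571}{21498} - \frac{48570}{81 - 150} = 44571 \cdot \frac{1}{21498} - \frac{48570}{81 - 150} = \frac{14857}{7166} - \frac{48570}{-69} = \frac{14857}{7166} - - \frac{16190}{23} = \frac{14857}{7166} + \frac{16190}{23} = \frac{116359251}{164818}$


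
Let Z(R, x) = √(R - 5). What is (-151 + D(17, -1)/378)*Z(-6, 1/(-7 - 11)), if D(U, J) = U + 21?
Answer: -28520*I*√11/189 ≈ -500.48*I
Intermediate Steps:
D(U, J) = 21 + U
Z(R, x) = √(-5 + R)
(-151 + D(17, -1)/378)*Z(-6, 1/(-7 - 11)) = (-151 + (21 + 17)/378)*√(-5 - 6) = (-151 + 38*(1/378))*√(-11) = (-151 + 19/189)*(I*√11) = -28520*I*√11/189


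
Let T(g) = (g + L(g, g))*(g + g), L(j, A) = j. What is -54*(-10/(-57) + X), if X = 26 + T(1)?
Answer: -30960/19 ≈ -1629.5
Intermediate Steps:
T(g) = 4*g² (T(g) = (g + g)*(g + g) = (2*g)*(2*g) = 4*g²)
X = 30 (X = 26 + 4*1² = 26 + 4*1 = 26 + 4 = 30)
-54*(-10/(-57) + X) = -54*(-10/(-57) + 30) = -54*(-10*(-1/57) + 30) = -54*(10/57 + 30) = -54*1720/57 = -30960/19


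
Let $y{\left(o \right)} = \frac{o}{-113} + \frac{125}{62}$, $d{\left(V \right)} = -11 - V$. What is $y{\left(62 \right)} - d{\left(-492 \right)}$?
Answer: $- \frac{3359605}{7006} \approx -479.53$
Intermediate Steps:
$y{\left(o \right)} = \frac{125}{62} - \frac{o}{113}$ ($y{\left(o \right)} = o \left(- \frac{1}{113}\right) + 125 \cdot \frac{1}{62} = - \frac{o}{113} + \frac{125}{62} = \frac{125}{62} - \frac{o}{113}$)
$y{\left(62 \right)} - d{\left(-492 \right)} = \left(\frac{125}{62} - \frac{62}{113}\right) - \left(-11 - -492\right) = \left(\frac{125}{62} - \frac{62}{113}\right) - \left(-11 + 492\right) = \frac{10281}{7006} - 481 = - \frac{3359605}{7006}$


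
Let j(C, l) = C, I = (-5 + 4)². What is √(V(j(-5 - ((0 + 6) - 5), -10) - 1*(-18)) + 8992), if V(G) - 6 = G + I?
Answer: √9011 ≈ 94.926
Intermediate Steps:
I = 1 (I = (-1)² = 1)
V(G) = 7 + G (V(G) = 6 + (G + 1) = 6 + (1 + G) = 7 + G)
√(V(j(-5 - ((0 + 6) - 5), -10) - 1*(-18)) + 8992) = √((7 + ((-5 - ((0 + 6) - 5)) - 1*(-18))) + 8992) = √((7 + ((-5 - (6 - 5)) + 18)) + 8992) = √((7 + ((-5 - 1*1) + 18)) + 8992) = √((7 + ((-5 - 1) + 18)) + 8992) = √((7 + (-6 + 18)) + 8992) = √((7 + 12) + 8992) = √(19 + 8992) = √9011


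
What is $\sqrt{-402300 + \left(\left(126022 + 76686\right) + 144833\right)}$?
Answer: $i \sqrt{54759} \approx 234.01 i$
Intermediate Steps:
$\sqrt{-402300 + \left(\left(126022 + 76686\right) + 144833\right)} = \sqrt{-402300 + \left(202708 + 144833\right)} = \sqrt{-402300 + 347541} = \sqrt{-54759} = i \sqrt{54759}$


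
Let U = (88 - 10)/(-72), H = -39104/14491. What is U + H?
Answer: -657631/173892 ≈ -3.7818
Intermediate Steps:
H = -39104/14491 (H = -39104*1/14491 = -39104/14491 ≈ -2.6985)
U = -13/12 (U = -1/72*78 = -13/12 ≈ -1.0833)
U + H = -13/12 - 39104/14491 = -657631/173892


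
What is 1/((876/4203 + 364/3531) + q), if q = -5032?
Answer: -549659/2765712864 ≈ -0.00019874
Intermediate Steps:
1/((876/4203 + 364/3531) + q) = 1/((876/4203 + 364/3531) - 5032) = 1/((876*(1/4203) + 364*(1/3531)) - 5032) = 1/((292/1401 + 364/3531) - 5032) = 1/(171224/549659 - 5032) = 1/(-2765712864/549659) = -549659/2765712864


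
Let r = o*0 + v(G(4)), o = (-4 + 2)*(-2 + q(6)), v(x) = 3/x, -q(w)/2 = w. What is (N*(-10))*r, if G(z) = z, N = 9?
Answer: -135/2 ≈ -67.500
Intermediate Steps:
q(w) = -2*w
o = 28 (o = (-4 + 2)*(-2 - 2*6) = -2*(-2 - 12) = -2*(-14) = 28)
r = ¾ (r = 28*0 + 3/4 = 0 + 3*(¼) = 0 + ¾ = ¾ ≈ 0.75000)
(N*(-10))*r = (9*(-10))*(¾) = -90*¾ = -135/2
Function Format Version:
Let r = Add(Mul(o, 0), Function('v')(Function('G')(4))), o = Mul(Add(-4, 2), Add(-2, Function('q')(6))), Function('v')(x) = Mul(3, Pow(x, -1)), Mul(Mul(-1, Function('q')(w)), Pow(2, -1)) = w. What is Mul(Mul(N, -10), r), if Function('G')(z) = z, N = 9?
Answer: Rational(-135, 2) ≈ -67.500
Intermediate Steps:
Function('q')(w) = Mul(-2, w)
o = 28 (o = Mul(Add(-4, 2), Add(-2, Mul(-2, 6))) = Mul(-2, Add(-2, -12)) = Mul(-2, -14) = 28)
r = Rational(3, 4) (r = Add(Mul(28, 0), Mul(3, Pow(4, -1))) = Add(0, Mul(3, Rational(1, 4))) = Add(0, Rational(3, 4)) = Rational(3, 4) ≈ 0.75000)
Mul(Mul(N, -10), r) = Mul(Mul(9, -10), Rational(3, 4)) = Mul(-90, Rational(3, 4)) = Rational(-135, 2)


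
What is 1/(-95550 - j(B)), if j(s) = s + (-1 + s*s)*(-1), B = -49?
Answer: -1/93101 ≈ -1.0741e-5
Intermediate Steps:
j(s) = 1 + s - s² (j(s) = s + (-1 + s²)*(-1) = s + (1 - s²) = 1 + s - s²)
1/(-95550 - j(B)) = 1/(-95550 - (1 - 49 - 1*(-49)²)) = 1/(-95550 - (1 - 49 - 1*2401)) = 1/(-95550 - (1 - 49 - 2401)) = 1/(-95550 - 1*(-2449)) = 1/(-95550 + 2449) = 1/(-93101) = -1/93101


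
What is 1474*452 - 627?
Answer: 665621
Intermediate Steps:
1474*452 - 627 = 666248 - 627 = 665621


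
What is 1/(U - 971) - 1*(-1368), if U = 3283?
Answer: 3162817/2312 ≈ 1368.0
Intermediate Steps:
1/(U - 971) - 1*(-1368) = 1/(3283 - 971) - 1*(-1368) = 1/2312 + 1368 = 3162817/2312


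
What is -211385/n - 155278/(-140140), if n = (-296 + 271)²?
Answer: -590528903/1751750 ≈ -337.11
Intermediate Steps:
n = 625 (n = (-25)² = 625)
-211385/n - 155278/(-140140) = -211385/625 - 155278/(-140140) = -211385*1/625 - 155278*(-1/140140) = -42277/125 + 77639/70070 = -590528903/1751750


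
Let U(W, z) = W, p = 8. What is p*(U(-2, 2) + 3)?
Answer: 8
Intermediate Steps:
p*(U(-2, 2) + 3) = 8*(-2 + 3) = 8*1 = 8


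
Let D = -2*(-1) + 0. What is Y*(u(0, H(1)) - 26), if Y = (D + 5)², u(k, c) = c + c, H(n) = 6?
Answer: -686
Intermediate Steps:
u(k, c) = 2*c
D = 2 (D = 2 + 0 = 2)
Y = 49 (Y = (2 + 5)² = 7² = 49)
Y*(u(0, H(1)) - 26) = 49*(2*6 - 26) = 49*(12 - 26) = 49*(-14) = -686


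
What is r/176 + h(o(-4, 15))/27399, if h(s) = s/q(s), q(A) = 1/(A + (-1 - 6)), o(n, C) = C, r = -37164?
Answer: -84852943/401852 ≈ -211.15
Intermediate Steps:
q(A) = 1/(-7 + A) (q(A) = 1/(A - 7) = 1/(-7 + A))
h(s) = s*(-7 + s) (h(s) = s/(1/(-7 + s)) = s*(-7 + s))
r/176 + h(o(-4, 15))/27399 = -37164/176 + (15*(-7 + 15))/27399 = -37164*1/176 + (15*8)*(1/27399) = -9291/44 + 120*(1/27399) = -9291/44 + 40/9133 = -84852943/401852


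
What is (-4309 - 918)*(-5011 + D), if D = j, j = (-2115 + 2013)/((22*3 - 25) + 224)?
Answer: 6941544859/265 ≈ 2.6194e+7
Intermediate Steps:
j = -102/265 (j = -102/((66 - 25) + 224) = -102/(41 + 224) = -102/265 ≈ -0.38491)
D = -102/265 ≈ -0.38491
(-4309 - 918)*(-5011 + D) = (-4309 - 918)*(-5011 - 102/265) = -5227*(-1328017/265) = 6941544859/265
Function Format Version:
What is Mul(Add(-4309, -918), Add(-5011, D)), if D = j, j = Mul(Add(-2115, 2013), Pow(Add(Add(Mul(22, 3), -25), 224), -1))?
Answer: Rational(6941544859, 265) ≈ 2.6194e+7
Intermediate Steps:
j = Rational(-102, 265) (j = Mul(-102, Pow(Add(Add(66, -25), 224), -1)) = Mul(-102, Pow(Add(41, 224), -1)) = Mul(-102, Pow(265, -1)) = Mul(-102, Rational(1, 265)) = Rational(-102, 265) ≈ -0.38491)
D = Rational(-102, 265) ≈ -0.38491
Mul(Add(-4309, -918), Add(-5011, D)) = Mul(Add(-4309, -918), Add(-5011, Rational(-102, 265))) = Mul(-5227, Rational(-1328017, 265)) = Rational(6941544859, 265)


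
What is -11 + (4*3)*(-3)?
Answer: -47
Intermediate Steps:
-11 + (4*3)*(-3) = -11 + 12*(-3) = -11 - 36 = -47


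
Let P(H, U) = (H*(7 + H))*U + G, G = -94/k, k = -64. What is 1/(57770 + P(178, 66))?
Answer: 32/71396847 ≈ 4.4820e-7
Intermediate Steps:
G = 47/32 (G = -94/(-64) = -94*(-1/64) = 47/32 ≈ 1.4688)
P(H, U) = 47/32 + H*U*(7 + H) (P(H, U) = (H*(7 + H))*U + 47/32 = H*U*(7 + H) + 47/32 = 47/32 + H*U*(7 + H))
1/(57770 + P(178, 66)) = 1/(57770 + (47/32 + 66*178**2 + 7*178*66)) = 1/(57770 + (47/32 + 66*31684 + 82236)) = 1/(57770 + (47/32 + 2091144 + 82236)) = 1/(57770 + 69548207/32) = 1/(71396847/32) = 32/71396847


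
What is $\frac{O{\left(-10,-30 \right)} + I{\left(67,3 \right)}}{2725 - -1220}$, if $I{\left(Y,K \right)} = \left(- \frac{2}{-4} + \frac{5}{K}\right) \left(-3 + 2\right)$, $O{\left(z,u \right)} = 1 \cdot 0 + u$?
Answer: $- \frac{193}{23670} \approx -0.0081538$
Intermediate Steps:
$O{\left(z,u \right)} = u$ ($O{\left(z,u \right)} = 0 + u = u$)
$I{\left(Y,K \right)} = - \frac{1}{2} - \frac{5}{K}$ ($I{\left(Y,K \right)} = \left(\left(-2\right) \left(- \frac{1}{4}\right) + \frac{5}{K}\right) \left(-1\right) = \left(\frac{1}{2} + \frac{5}{K}\right) \left(-1\right) = - \frac{1}{2} - \frac{5}{K}$)
$\frac{O{\left(-10,-30 \right)} + I{\left(67,3 \right)}}{2725 - -1220} = \frac{-30 + \frac{-10 - 3}{2 \cdot 3}}{2725 - -1220} = \frac{-30 + \frac{1}{2} \cdot \frac{1}{3} \left(-10 - 3\right)}{2725 + 1220} = \frac{-30 + \frac{1}{2} \cdot \frac{1}{3} \left(-13\right)}{3945} = \left(-30 - \frac{13}{6}\right) \frac{1}{3945} = \left(- \frac{193}{6}\right) \frac{1}{3945} = - \frac{193}{23670}$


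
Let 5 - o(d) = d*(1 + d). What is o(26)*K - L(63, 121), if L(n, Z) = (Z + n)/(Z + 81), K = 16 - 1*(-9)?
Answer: -1760017/101 ≈ -17426.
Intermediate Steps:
K = 25 (K = 16 + 9 = 25)
L(n, Z) = (Z + n)/(81 + Z)
o(d) = 5 - d*(1 + d)
o(26)*K - L(63, 121) = (5 - 1*26 - 1*26²)*25 - (121 + 63)/(81 + 121) = (5 - 26 - 1*676)*25 - 184/202 = (5 - 26 - 676)*25 - 184/202 = -697*25 - 1*92/101 = -17425 - 92/101 = -1760017/101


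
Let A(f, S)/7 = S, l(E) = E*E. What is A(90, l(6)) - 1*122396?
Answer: -122144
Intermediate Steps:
l(E) = E²
A(f, S) = 7*S
A(90, l(6)) - 1*122396 = 7*6² - 1*122396 = 7*36 - 122396 = 252 - 122396 = -122144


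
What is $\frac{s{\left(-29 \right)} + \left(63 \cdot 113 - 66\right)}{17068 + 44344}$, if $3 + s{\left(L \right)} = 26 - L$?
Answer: $\frac{7105}{61412} \approx 0.11569$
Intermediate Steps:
$s{\left(L \right)} = 23 - L$ ($s{\left(L \right)} = -3 - \left(-26 + L\right) = 23 - L$)
$\frac{s{\left(-29 \right)} + \left(63 \cdot 113 - 66\right)}{17068 + 44344} = \frac{\left(23 - -29\right) + \left(63 \cdot 113 - 66\right)}{17068 + 44344} = \frac{\left(23 + 29\right) + \left(7119 - 66\right)}{61412} = \left(52 + 7053\right) \frac{1}{61412} = 7105 \cdot \frac{1}{61412} = \frac{7105}{61412}$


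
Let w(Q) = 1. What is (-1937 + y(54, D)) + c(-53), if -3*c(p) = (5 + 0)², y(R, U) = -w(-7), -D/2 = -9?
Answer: -5839/3 ≈ -1946.3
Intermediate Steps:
D = 18 (D = -2*(-9) = 18)
y(R, U) = -1 (y(R, U) = -1*1 = -1)
c(p) = -25/3 (c(p) = -(5 + 0)²/3 = -⅓*5² = -⅓*25 = -25/3)
(-1937 + y(54, D)) + c(-53) = (-1937 - 1) - 25/3 = -1938 - 25/3 = -5839/3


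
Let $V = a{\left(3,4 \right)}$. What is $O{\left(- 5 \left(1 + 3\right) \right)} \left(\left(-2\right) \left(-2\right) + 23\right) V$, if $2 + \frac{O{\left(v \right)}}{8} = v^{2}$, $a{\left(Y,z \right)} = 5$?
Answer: $429840$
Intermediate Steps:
$V = 5$
$O{\left(v \right)} = -16 + 8 v^{2}$
$O{\left(- 5 \left(1 + 3\right) \right)} \left(\left(-2\right) \left(-2\right) + 23\right) V = \left(-16 + 8 \left(- 5 \left(1 + 3\right)\right)^{2}\right) \left(\left(-2\right) \left(-2\right) + 23\right) 5 = \left(-16 + 8 \left(\left(-5\right) 4\right)^{2}\right) \left(4 + 23\right) 5 = \left(-16 + 8 \left(-20\right)^{2}\right) 27 \cdot 5 = \left(-16 + 8 \cdot 400\right) 27 \cdot 5 = \left(-16 + 3200\right) 27 \cdot 5 = 3184 \cdot 27 \cdot 5 = 85968 \cdot 5 = 429840$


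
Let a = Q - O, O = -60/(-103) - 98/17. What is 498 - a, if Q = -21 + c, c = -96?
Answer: 1067791/1751 ≈ 609.82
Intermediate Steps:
Q = -117 (Q = -21 - 96 = -117)
O = -9074/1751 (O = -60*(-1/103) - 98*1/17 = 60/103 - 98/17 = -9074/1751 ≈ -5.1822)
a = -195793/1751 (a = -117 - 1*(-9074/1751) = -117 + 9074/1751 = -195793/1751 ≈ -111.82)
498 - a = 498 - 1*(-195793/1751) = 498 + 195793/1751 = 1067791/1751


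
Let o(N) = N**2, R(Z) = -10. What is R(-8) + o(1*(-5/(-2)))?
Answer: -15/4 ≈ -3.7500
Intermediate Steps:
R(-8) + o(1*(-5/(-2))) = -10 + (1*(-5/(-2)))**2 = -10 + (1*(-5*(-1/2)))**2 = -10 + (1*(5/2))**2 = -10 + (5/2)**2 = -10 + 25/4 = -15/4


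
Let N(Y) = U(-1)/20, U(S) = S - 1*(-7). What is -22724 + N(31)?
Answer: -227237/10 ≈ -22724.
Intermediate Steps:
U(S) = 7 + S (U(S) = S + 7 = 7 + S)
N(Y) = 3/10 (N(Y) = (7 - 1)/20 = 6*(1/20) = 3/10)
-22724 + N(31) = -22724 + 3/10 = -227237/10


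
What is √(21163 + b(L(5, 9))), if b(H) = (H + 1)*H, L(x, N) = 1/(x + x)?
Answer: √2116311/10 ≈ 145.48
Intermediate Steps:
L(x, N) = 1/(2*x)
b(H) = H*(1 + H) (b(H) = (1 + H)*H = H*(1 + H))
√(21163 + b(L(5, 9))) = √(21163 + ((½)/5)*(1 + (½)/5)) = √(21163 + ((½)*(⅕))*(1 + (½)*(⅕))) = √(21163 + (1 + ⅒)/10) = √(21163 + (⅒)*(11/10)) = √(21163 + 11/100) = √(2116311/100) = √2116311/10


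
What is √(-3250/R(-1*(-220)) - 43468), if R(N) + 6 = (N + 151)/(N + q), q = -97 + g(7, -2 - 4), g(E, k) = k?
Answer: I*√4636534798/331 ≈ 205.72*I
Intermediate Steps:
q = -103 (q = -97 + (-2 - 4) = -97 - 6 = -103)
R(N) = -6 + (151 + N)/(-103 + N) (R(N) = -6 + (N + 151)/(N - 103) = -6 + (151 + N)/(-103 + N))
√(-3250/R(-1*(-220)) - 43468) = √(-3250*(-103 - 1*(-220))/(769 - (-5)*(-220)) - 43468) = √(-3250*(-103 + 220)/(769 - 5*220) - 43468) = √(-3250*117/(769 - 1100) - 43468) = √(-3250/((1/117)*(-331)) - 43468) = √(-3250/(-331/117) - 43468) = √(-3250*(-117/331) - 43468) = √(380250/331 - 43468) = √(-14007658/331) = I*√4636534798/331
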